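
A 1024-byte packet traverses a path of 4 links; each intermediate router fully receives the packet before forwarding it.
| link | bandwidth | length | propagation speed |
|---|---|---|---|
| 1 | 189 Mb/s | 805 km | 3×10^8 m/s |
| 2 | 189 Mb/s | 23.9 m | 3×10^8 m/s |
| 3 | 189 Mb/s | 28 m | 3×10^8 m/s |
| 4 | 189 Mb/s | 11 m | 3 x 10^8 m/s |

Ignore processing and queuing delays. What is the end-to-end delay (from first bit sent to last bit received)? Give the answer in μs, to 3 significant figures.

2860 μs

L = 1024 × 8 = 8192 bits.
Transmission delay per hop = L/R = 8192/189000000 = 43.3439 μs; 4 hops → 173.376 μs.
Propagation delays (d/s per hop): 2683.33, 0.0796667, 0.0933333, 0.0366667 μs; sum = 2683.54 μs.
End-to-end = 2860 μs.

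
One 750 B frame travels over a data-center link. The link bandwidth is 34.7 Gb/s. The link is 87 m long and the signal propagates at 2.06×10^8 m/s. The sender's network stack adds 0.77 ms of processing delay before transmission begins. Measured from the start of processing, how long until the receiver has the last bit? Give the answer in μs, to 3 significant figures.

771 μs

L = 750 × 8 = 6000 bits.
Transmission delay = L/R = 6000 / 34700000000 = 0.172911 μs.
Propagation delay = d/s = 87 m / 206000000 m/s = 0.42233 μs.
Plus processing delay 0.77 ms = 770 μs.
Total = 771 μs.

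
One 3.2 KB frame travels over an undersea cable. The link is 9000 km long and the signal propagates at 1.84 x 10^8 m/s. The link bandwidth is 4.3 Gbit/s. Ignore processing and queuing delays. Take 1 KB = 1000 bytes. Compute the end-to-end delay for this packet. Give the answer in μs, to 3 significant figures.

48900 μs

L = 25600 bits.
Transmission delay = L/R = 25600 / 4300000000 = 5.95349 μs.
Propagation delay = d/s = 9000000 m / 184000000 m/s = 48913 μs.
Total = 48900 μs.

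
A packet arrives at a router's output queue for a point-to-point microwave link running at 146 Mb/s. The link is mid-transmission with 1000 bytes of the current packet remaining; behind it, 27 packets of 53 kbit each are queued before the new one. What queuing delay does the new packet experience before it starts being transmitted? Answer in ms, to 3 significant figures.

9.86 ms

Each queued packet: L/R = 53000/146000000 = 0.363014 ms.
27 queued → 9.80137 ms.
Plus remaining 8000 bits of current packet: 0.0547945 ms.
Queuing delay = 9.86 ms.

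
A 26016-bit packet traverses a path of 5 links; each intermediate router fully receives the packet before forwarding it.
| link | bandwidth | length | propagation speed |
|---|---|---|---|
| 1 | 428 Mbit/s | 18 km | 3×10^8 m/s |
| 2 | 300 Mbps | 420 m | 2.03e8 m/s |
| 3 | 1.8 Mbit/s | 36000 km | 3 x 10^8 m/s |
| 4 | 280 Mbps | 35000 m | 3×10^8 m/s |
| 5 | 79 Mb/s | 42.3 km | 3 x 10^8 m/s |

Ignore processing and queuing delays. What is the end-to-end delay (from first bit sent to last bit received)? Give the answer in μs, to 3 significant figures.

Transmission delays (L/R per hop): 60.785, 86.72, 14453.3, 92.9143, 329.316 μs; sum = 15023.1 μs.
Propagation delays (d/s per hop): 60, 2.06897, 120000, 116.667, 141 μs; sum = 120320 μs.
End-to-end = 135000 μs.

135000 μs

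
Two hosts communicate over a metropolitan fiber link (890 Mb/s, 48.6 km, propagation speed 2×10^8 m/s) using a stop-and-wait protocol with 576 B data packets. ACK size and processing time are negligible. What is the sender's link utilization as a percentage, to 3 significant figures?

t_tx = L/R = 4608/890000000 = 5.17753e-06 s.
t_prop = 48600/200000000 = 0.000243 s; RTT = 0.000486 s.
Cycle = t_tx + RTT = 0.000491178 s.
Utilization = t_tx / cycle = 5.17753e-06/0.000491178 = 1.05 %.

1.05 %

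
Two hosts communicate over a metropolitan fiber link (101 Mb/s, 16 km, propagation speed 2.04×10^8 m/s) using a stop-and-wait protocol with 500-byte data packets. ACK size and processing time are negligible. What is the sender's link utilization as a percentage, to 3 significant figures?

t_tx = L/R = 4000/101000000 = 3.9604e-05 s.
t_prop = 16000/204000000 = 7.84314e-05 s; RTT = 0.000156863 s.
Cycle = t_tx + RTT = 0.000196467 s.
Utilization = t_tx / cycle = 3.9604e-05/0.000196467 = 20.2 %.

20.2 %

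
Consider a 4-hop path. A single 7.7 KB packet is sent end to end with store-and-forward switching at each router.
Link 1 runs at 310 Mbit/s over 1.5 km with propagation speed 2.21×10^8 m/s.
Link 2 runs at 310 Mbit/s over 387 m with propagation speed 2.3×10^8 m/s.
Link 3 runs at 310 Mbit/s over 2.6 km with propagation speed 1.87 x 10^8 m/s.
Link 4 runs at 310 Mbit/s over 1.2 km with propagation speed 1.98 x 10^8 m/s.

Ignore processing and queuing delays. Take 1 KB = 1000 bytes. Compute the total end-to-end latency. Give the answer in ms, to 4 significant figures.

0.8233 ms

L = 61600 bits.
Transmission delay per hop = L/R = 61600/310000000 = 0.19871 ms; 4 hops → 0.794839 ms.
Propagation delays (d/s per hop): 0.00678733, 0.00168261, 0.0139037, 0.00606061 ms; sum = 0.0284343 ms.
End-to-end = 0.8233 ms.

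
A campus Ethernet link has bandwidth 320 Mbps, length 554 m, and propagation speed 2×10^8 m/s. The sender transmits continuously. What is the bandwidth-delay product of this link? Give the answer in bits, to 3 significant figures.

886 bits

Propagation delay = 554 / 200000000 = 2.77e-06 s.
BDP = R × t_prop = 320000000 × 2.77e-06 = 886.4 bits.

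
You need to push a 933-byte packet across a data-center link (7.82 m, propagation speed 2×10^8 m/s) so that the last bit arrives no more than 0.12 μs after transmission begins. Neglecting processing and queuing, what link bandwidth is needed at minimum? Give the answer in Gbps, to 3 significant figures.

92.3 Gbps

L = 7464 bits.
Propagation delay = 7.82 / 200000000 = 0.0391 μs.
Transmission budget = 0.12 − 0.0391 = 0.0809 μs.
R ≥ L / t_tx = 7464 bits / 8.09e-08 s = 92.3 Gbps.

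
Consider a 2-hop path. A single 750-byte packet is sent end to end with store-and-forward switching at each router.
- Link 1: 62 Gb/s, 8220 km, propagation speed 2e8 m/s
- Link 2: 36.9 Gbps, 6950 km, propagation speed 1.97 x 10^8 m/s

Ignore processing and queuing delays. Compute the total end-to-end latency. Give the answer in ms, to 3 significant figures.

76.4 ms

L = 750 × 8 = 6000 bits.
Transmission delays (L/R per hop): 9.67742e-05, 0.000162602 ms; sum = 0.000259376 ms.
Propagation delays (d/s per hop): 41.1, 35.2792 ms; sum = 76.3792 ms.
End-to-end = 76.4 ms.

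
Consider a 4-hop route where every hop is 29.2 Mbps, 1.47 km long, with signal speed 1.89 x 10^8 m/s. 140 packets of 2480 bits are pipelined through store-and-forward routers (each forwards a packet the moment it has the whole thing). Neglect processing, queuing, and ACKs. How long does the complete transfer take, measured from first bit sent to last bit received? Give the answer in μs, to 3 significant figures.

12200 μs

Per-hop transmission t_tx = L/R = 2480/29200000 = 84.9315 μs.
Per-hop propagation t_prop = 1470/189000000 = 7.77778 μs.
Pipeline fill: first packet needs 4·t_tx to clear all hops; remaining 139 packets each add one t_tx.
Total = (4+140-1)·t_tx + 4·t_prop = 143·84.9315 + 4·7.77778 = 12200 μs.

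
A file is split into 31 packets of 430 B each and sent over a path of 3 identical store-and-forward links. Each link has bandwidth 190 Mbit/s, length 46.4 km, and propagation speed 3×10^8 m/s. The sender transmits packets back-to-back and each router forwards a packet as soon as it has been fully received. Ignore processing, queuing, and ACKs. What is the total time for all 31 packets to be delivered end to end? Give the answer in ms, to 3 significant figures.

Per-hop transmission t_tx = L/R = 3440/190000000 = 0.0181053 ms.
Per-hop propagation t_prop = 46400/300000000 = 0.154667 ms.
Pipeline fill: first packet needs 3·t_tx to clear all hops; remaining 30 packets each add one t_tx.
Total = (3+31-1)·t_tx + 3·t_prop = 33·0.0181053 + 3·0.154667 = 1.06 ms.

1.06 ms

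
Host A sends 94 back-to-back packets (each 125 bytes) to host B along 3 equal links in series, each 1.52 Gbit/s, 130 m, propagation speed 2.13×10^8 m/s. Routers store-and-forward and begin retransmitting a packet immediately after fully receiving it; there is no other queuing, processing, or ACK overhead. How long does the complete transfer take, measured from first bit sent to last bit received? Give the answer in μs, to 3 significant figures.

Per-hop transmission t_tx = L/R = 1000/1520000000 = 0.657895 μs.
Per-hop propagation t_prop = 130/213000000 = 0.610329 μs.
Pipeline fill: first packet needs 3·t_tx to clear all hops; remaining 93 packets each add one t_tx.
Total = (3+94-1)·t_tx + 3·t_prop = 96·0.657895 + 3·0.610329 = 65.0 μs.

65.0 μs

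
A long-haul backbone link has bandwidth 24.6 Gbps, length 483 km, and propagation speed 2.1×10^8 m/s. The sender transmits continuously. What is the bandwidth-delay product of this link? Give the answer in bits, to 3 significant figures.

56600000 bits

Propagation delay = 483000 / 210000000 = 0.0023 s.
BDP = R × t_prop = 24600000000 × 0.0023 = 56580000 bits.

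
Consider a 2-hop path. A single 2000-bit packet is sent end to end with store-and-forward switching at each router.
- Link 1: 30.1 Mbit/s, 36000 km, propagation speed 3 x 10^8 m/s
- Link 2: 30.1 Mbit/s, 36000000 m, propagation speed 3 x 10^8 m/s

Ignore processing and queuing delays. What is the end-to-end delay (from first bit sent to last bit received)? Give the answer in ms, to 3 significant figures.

240 ms

Transmission delay per hop = L/R = 2000/30100000 = 0.0664452 ms; 2 hops → 0.13289 ms.
Propagation delays (d/s per hop): 120, 120 ms; sum = 240 ms.
End-to-end = 240 ms.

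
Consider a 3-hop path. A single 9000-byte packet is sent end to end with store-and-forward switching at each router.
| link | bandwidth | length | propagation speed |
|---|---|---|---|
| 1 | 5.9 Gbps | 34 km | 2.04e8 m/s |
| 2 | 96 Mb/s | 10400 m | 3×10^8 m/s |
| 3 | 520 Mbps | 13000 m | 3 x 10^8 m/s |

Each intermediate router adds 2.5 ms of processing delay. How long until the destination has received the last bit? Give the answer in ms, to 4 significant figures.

L = 9000 × 8 = 72000 bits.
Transmission delays (L/R per hop): 0.0122034, 0.75, 0.138462 ms; sum = 0.900665 ms.
Propagation delays (d/s per hop): 0.166667, 0.0346667, 0.0433333 ms; sum = 0.244667 ms.
Processing at 2 router(s): 2 × 2.5 ms = 5 ms.
End-to-end = 6.145 ms.

6.145 ms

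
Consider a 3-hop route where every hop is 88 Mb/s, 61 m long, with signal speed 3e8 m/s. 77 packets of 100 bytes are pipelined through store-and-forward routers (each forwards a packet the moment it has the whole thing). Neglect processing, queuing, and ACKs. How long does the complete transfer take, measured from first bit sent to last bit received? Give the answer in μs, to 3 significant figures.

719 μs

Per-hop transmission t_tx = L/R = 800/88000000 = 9.09091 μs.
Per-hop propagation t_prop = 61/300000000 = 0.203333 μs.
Pipeline fill: first packet needs 3·t_tx to clear all hops; remaining 76 packets each add one t_tx.
Total = (3+77-1)·t_tx + 3·t_prop = 79·9.09091 + 3·0.203333 = 719 μs.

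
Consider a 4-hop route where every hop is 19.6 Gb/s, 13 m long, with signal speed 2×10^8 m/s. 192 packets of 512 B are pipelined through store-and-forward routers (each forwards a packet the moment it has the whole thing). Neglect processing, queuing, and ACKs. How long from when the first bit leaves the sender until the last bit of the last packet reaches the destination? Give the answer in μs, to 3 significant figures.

41.0 μs

Per-hop transmission t_tx = L/R = 4096/19600000000 = 0.20898 μs.
Per-hop propagation t_prop = 13/200000000 = 0.065 μs.
Pipeline fill: first packet needs 4·t_tx to clear all hops; remaining 191 packets each add one t_tx.
Total = (4+192-1)·t_tx + 4·t_prop = 195·0.20898 + 4·0.065 = 41.0 μs.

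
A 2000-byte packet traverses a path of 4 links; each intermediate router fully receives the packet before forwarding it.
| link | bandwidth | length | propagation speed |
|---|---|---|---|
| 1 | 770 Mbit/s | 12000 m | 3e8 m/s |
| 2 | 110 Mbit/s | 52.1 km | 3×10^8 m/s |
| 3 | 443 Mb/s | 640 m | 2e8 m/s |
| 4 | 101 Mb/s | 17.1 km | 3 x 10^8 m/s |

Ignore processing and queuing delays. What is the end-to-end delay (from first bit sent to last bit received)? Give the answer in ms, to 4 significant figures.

L = 2000 × 8 = 16000 bits.
Transmission delays (L/R per hop): 0.0207792, 0.145455, 0.0361174, 0.158416 ms; sum = 0.360767 ms.
Propagation delays (d/s per hop): 0.04, 0.173667, 0.0032, 0.057 ms; sum = 0.273867 ms.
End-to-end = 0.6346 ms.

0.6346 ms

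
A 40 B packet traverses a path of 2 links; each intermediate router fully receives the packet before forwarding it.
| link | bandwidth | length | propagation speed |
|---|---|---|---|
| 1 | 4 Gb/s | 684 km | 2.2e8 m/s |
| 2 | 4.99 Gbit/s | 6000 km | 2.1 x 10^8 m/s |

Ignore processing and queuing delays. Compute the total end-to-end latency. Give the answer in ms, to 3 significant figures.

L = 40 × 8 = 320 bits.
Transmission delays (L/R per hop): 8e-05, 6.41283e-05 ms; sum = 0.000144128 ms.
Propagation delays (d/s per hop): 3.10909, 28.5714 ms; sum = 31.6805 ms.
End-to-end = 31.7 ms.

31.7 ms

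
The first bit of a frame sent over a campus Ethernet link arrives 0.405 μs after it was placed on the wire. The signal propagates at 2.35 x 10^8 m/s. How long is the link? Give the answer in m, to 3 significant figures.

d = s × t_prop = 235000000 × 4.05e-07 = 95.2 m.

95.2 m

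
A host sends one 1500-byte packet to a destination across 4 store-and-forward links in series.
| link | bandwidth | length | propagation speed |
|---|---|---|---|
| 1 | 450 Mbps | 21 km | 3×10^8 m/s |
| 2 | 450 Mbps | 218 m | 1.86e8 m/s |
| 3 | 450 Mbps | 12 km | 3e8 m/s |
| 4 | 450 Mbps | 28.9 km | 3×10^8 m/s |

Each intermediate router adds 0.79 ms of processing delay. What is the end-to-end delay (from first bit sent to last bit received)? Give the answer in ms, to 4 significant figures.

L = 1500 × 8 = 12000 bits.
Transmission delay per hop = L/R = 12000/450000000 = 0.0266667 ms; 4 hops → 0.106667 ms.
Propagation delays (d/s per hop): 0.07, 0.00117204, 0.04, 0.0963333 ms; sum = 0.207505 ms.
Processing at 3 router(s): 3 × 0.79 ms = 2.37 ms.
End-to-end = 2.684 ms.

2.684 ms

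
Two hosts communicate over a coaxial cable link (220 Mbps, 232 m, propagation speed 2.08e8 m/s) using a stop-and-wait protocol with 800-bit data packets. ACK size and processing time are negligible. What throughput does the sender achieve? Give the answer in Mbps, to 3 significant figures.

136 Mbps

t_tx = L/R = 800/220000000 = 3.63636e-06 s.
t_prop = 232/208000000 = 1.11538e-06 s; RTT = 2.23077e-06 s.
Cycle = t_tx + RTT = 5.86713e-06 s.
Throughput = L / cycle = 800 / 5.86713e-06 = 136 Mbps.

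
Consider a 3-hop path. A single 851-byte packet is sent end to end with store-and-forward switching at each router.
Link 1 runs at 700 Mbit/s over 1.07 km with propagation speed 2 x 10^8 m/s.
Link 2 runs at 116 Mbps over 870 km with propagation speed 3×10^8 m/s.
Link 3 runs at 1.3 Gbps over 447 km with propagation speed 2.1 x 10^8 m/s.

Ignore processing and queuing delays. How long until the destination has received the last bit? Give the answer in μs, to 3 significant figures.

L = 851 × 8 = 6808 bits.
Transmission delays (L/R per hop): 9.72571, 58.6897, 5.23692 μs; sum = 73.6523 μs.
Propagation delays (d/s per hop): 5.35, 2900, 2128.57 μs; sum = 5033.92 μs.
End-to-end = 5110 μs.

5110 μs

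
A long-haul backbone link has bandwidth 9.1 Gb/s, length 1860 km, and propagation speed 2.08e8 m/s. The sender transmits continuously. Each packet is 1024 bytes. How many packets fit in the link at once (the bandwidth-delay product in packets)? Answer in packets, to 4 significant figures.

Propagation delay = 1860000 / 208000000 = 0.00894231 s.
BDP = R × t_prop = 9100000000 × 0.00894231 = 81375000 bits.
In packets of 8192 bits: 9933 packets.

9933 packets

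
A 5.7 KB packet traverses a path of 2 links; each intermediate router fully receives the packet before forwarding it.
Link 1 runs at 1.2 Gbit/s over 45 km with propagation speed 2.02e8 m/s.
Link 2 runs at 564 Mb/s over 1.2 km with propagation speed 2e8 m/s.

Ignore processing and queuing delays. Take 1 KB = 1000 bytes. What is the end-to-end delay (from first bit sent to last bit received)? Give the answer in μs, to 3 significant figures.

L = 45600 bits.
Transmission delays (L/R per hop): 38, 80.8511 μs; sum = 118.851 μs.
Propagation delays (d/s per hop): 222.772, 6 μs; sum = 228.772 μs.
End-to-end = 348 μs.

348 μs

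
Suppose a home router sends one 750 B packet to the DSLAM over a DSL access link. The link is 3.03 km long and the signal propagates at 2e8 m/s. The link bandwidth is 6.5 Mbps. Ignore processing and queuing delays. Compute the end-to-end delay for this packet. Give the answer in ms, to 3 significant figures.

0.938 ms

L = 750 × 8 = 6000 bits.
Transmission delay = L/R = 6000 / 6500000 = 0.923077 ms.
Propagation delay = d/s = 3030 m / 200000000 m/s = 0.01515 ms.
Total = 0.938 ms.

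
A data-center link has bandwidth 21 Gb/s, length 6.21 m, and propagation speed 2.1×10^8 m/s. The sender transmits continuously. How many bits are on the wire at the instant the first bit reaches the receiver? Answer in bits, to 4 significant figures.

Propagation delay = 6.21 / 210000000 = 2.95714e-08 s.
BDP = R × t_prop = 21000000000 × 2.95714e-08 = 621 bits.

621.0 bits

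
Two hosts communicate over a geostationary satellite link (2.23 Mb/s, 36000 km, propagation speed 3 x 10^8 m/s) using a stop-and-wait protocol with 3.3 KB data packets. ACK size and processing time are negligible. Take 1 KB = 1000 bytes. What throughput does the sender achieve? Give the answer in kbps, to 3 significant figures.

t_tx = L/R = 26400/2230000 = 0.0118386 s.
t_prop = 36000000/300000000 = 0.12 s; RTT = 0.24 s.
Cycle = t_tx + RTT = 0.251839 s.
Throughput = L / cycle = 26400 / 0.251839 = 105 kbps.

105 kbps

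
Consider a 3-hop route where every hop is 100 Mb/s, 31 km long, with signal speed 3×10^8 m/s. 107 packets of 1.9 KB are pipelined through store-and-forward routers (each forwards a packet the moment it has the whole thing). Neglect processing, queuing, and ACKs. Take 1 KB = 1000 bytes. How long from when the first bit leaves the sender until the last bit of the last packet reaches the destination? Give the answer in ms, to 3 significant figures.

Per-hop transmission t_tx = L/R = 15200/100000000 = 0.152 ms.
Per-hop propagation t_prop = 31000/300000000 = 0.103333 ms.
Pipeline fill: first packet needs 3·t_tx to clear all hops; remaining 106 packets each add one t_tx.
Total = (3+107-1)·t_tx + 3·t_prop = 109·0.152 + 3·0.103333 = 16.9 ms.

16.9 ms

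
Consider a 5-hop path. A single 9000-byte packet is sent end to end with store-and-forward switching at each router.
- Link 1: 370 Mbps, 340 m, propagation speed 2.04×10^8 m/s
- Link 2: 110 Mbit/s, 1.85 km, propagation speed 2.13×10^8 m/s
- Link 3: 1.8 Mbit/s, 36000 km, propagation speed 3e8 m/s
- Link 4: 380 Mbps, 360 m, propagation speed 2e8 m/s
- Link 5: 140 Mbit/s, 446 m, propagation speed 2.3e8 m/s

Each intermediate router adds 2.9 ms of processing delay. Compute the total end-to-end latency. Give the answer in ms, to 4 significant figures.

173.2 ms

L = 9000 × 8 = 72000 bits.
Transmission delays (L/R per hop): 0.194595, 0.654545, 40, 0.189474, 0.514286 ms; sum = 41.5529 ms.
Propagation delays (d/s per hop): 0.00166667, 0.00868545, 120, 0.0018, 0.00193913 ms; sum = 120.014 ms.
Processing at 4 router(s): 4 × 2.9 ms = 11.6 ms.
End-to-end = 173.2 ms.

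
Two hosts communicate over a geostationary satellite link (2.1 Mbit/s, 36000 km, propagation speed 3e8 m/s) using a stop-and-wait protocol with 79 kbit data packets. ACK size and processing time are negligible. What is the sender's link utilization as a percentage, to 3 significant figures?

13.6 %

t_tx = L/R = 79000/2100000 = 0.037619 s.
t_prop = 36000000/300000000 = 0.12 s; RTT = 0.24 s.
Cycle = t_tx + RTT = 0.277619 s.
Utilization = t_tx / cycle = 0.037619/0.277619 = 13.6 %.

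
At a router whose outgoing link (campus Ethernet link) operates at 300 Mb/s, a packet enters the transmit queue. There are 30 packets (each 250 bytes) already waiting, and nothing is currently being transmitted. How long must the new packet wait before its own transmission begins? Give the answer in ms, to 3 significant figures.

Each queued packet: L/R = 2000/300000000 = 0.00666667 ms.
30 queued → 0.2 ms.
Queuing delay = 0.200 ms.

0.200 ms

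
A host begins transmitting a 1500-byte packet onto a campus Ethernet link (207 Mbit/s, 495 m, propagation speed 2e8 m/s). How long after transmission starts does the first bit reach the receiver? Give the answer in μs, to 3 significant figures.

First bit experiences only propagation delay: d/s = 495/200000000 = 2.48 μs.

2.48 μs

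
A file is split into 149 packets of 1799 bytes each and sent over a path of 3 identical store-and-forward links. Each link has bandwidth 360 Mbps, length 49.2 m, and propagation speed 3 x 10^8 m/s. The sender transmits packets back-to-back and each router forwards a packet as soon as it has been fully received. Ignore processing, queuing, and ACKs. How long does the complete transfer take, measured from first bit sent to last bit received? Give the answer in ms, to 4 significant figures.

Per-hop transmission t_tx = L/R = 14392/360000000 = 0.0399778 ms.
Per-hop propagation t_prop = 49.2/300000000 = 0.000164 ms.
Pipeline fill: first packet needs 3·t_tx to clear all hops; remaining 148 packets each add one t_tx.
Total = (3+149-1)·t_tx + 3·t_prop = 151·0.0399778 + 3·0.000164 = 6.037 ms.

6.037 ms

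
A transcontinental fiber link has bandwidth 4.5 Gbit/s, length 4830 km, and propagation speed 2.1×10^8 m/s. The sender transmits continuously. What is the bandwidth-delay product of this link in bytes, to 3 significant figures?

Propagation delay = 4830000 / 210000000 = 0.023 s.
BDP = R × t_prop = 4500000000 × 0.023 = 103500000 bits.
In bytes: 103500000/8 = 12900000 bytes.

12900000 bytes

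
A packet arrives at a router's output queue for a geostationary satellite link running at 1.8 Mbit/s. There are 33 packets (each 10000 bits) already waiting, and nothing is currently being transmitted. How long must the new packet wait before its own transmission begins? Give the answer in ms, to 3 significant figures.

Each queued packet: L/R = 10000/1800000 = 5.55556 ms.
33 queued → 183.333 ms.
Queuing delay = 183 ms.

183 ms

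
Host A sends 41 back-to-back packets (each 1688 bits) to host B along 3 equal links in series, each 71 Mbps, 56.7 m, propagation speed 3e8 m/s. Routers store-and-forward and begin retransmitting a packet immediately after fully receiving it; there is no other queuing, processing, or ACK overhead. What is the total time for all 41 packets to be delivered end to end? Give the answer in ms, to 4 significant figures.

Per-hop transmission t_tx = L/R = 1688/71000000 = 0.0237746 ms.
Per-hop propagation t_prop = 56.7/300000000 = 0.000189 ms.
Pipeline fill: first packet needs 3·t_tx to clear all hops; remaining 40 packets each add one t_tx.
Total = (3+41-1)·t_tx + 3·t_prop = 43·0.0237746 + 3·0.000189 = 1.023 ms.

1.023 ms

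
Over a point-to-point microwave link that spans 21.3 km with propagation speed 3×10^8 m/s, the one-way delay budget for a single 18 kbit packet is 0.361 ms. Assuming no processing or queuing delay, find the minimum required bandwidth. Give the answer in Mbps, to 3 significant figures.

Propagation delay = 21300 / 300000000 = 0.071 ms.
Transmission budget = 0.361 − 0.071 = 0.29 ms.
R ≥ L / t_tx = 18000 bits / 0.00029 s = 62.1 Mbps.

62.1 Mbps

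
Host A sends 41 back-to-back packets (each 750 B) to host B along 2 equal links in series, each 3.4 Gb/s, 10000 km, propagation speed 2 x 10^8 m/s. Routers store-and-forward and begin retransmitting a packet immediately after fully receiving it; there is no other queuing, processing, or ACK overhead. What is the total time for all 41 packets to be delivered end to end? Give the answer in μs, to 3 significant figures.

Per-hop transmission t_tx = L/R = 6000/3400000000 = 1.76471 μs.
Per-hop propagation t_prop = 10000000/200000000 = 50000 μs.
Pipeline fill: first packet needs 2·t_tx to clear all hops; remaining 40 packets each add one t_tx.
Total = (2+41-1)·t_tx + 2·t_prop = 42·1.76471 + 2·50000 = 100000 μs.

100000 μs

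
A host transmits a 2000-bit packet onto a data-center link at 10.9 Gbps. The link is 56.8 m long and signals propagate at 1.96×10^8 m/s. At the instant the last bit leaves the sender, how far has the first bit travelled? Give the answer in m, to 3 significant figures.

36.0 m

t_tx = L/R = 2000/10900000000 = 1.83486e-07 s.
Distance = s × t_tx = 196000000 × 1.83486e-07 = 36.0 m.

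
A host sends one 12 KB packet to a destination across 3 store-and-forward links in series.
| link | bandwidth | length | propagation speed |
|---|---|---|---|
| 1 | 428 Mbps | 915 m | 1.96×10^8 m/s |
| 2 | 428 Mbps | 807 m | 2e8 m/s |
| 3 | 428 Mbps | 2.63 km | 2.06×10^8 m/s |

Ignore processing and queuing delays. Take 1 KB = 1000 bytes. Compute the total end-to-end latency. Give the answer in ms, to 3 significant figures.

L = 96000 bits.
Transmission delay per hop = L/R = 96000/428000000 = 0.224299 ms; 3 hops → 0.672897 ms.
Propagation delays (d/s per hop): 0.00466837, 0.004035, 0.012767 ms; sum = 0.0214704 ms.
End-to-end = 0.694 ms.

0.694 ms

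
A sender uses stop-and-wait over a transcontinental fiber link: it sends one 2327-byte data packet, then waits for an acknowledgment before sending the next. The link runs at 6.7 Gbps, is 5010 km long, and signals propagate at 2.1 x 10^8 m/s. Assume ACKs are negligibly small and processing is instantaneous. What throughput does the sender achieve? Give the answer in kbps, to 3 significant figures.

t_tx = L/R = 18616/6700000000 = 2.77851e-06 s.
t_prop = 5010000/210000000 = 0.0238571 s; RTT = 0.0477143 s.
Cycle = t_tx + RTT = 0.0477171 s.
Throughput = L / cycle = 18616 / 0.0477171 = 390 kbps.

390 kbps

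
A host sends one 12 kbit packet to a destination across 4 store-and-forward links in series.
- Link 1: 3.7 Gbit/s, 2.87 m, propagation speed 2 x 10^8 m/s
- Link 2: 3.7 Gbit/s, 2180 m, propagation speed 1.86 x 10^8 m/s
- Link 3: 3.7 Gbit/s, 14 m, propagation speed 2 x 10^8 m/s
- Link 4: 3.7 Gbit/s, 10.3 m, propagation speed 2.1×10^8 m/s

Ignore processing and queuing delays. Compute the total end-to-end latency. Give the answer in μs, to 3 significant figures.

24.8 μs

L = 12000 bits.
Transmission delay per hop = L/R = 12000/3700000000 = 3.24324 μs; 4 hops → 12.973 μs.
Propagation delays (d/s per hop): 0.01435, 11.7204, 0.07, 0.0490476 μs; sum = 11.8538 μs.
End-to-end = 24.8 μs.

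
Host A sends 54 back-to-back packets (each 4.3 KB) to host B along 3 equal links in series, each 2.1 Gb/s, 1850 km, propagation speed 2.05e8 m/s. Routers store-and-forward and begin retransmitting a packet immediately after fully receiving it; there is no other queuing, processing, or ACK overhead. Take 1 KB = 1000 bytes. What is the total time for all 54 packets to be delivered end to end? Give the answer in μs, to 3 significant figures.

Per-hop transmission t_tx = L/R = 34400/2100000000 = 16.381 μs.
Per-hop propagation t_prop = 1850000/2.05e+08 = 9024.39 μs.
Pipeline fill: first packet needs 3·t_tx to clear all hops; remaining 53 packets each add one t_tx.
Total = (3+54-1)·t_tx + 3·t_prop = 56·16.381 + 3·9024.39 = 28000 μs.

28000 μs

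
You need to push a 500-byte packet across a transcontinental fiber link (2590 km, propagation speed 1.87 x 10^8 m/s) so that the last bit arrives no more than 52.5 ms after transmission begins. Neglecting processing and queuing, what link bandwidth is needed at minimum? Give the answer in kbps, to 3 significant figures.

103 kbps

L = 4000 bits.
Propagation delay = 2590000 / 187000000 = 13.8503 ms.
Transmission budget = 52.5 − 13.8503 = 38.6497 ms.
R ≥ L / t_tx = 4000 bits / 0.0386497 s = 103 kbps.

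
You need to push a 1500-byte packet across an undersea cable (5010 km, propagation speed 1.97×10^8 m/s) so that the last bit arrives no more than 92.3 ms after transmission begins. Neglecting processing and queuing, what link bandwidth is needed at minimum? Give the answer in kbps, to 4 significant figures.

L = 12000 bits.
Propagation delay = 5010000 / 197000000 = 25.4315 ms.
Transmission budget = 92.3 − 25.4315 = 66.8685 ms.
R ≥ L / t_tx = 12000 bits / 0.0668685 s = 179.5 kbps.

179.5 kbps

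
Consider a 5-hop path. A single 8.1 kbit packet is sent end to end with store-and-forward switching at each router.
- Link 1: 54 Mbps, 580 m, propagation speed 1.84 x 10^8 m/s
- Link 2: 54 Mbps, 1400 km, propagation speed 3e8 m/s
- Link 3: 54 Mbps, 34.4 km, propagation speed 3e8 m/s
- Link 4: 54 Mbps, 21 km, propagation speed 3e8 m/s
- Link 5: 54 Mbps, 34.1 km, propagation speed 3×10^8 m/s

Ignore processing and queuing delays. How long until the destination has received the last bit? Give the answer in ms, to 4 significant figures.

5.718 ms

L = 8100 bits.
Transmission delay per hop = L/R = 8100/54000000 = 0.15 ms; 5 hops → 0.75 ms.
Propagation delays (d/s per hop): 0.00315217, 4.66667, 0.114667, 0.07, 0.113667 ms; sum = 4.96815 ms.
End-to-end = 5.718 ms.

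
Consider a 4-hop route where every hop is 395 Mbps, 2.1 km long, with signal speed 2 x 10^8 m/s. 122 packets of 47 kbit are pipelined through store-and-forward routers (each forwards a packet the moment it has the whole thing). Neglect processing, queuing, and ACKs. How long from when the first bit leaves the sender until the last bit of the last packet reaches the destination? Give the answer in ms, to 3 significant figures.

Per-hop transmission t_tx = L/R = 47000/395000000 = 0.118987 ms.
Per-hop propagation t_prop = 2100/200000000 = 0.0105 ms.
Pipeline fill: first packet needs 4·t_tx to clear all hops; remaining 121 packets each add one t_tx.
Total = (4+122-1)·t_tx + 4·t_prop = 125·0.118987 + 4·0.0105 = 14.9 ms.

14.9 ms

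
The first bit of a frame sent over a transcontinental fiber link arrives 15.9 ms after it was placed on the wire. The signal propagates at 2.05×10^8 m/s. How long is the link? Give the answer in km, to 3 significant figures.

3260 km

d = s × t_prop = 2.05e+08 × 0.0159 = 3260 km.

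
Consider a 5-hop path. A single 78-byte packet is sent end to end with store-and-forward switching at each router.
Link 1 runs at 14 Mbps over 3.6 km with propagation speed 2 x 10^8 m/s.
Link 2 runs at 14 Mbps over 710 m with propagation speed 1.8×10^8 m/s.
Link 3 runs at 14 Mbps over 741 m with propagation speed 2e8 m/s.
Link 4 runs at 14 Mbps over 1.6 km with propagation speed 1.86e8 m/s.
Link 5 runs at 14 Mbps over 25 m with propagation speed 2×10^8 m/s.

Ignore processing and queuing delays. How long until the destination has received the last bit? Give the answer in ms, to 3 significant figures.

L = 78 × 8 = 624 bits.
Transmission delay per hop = L/R = 624/14000000 = 0.0445714 ms; 5 hops → 0.222857 ms.
Propagation delays (d/s per hop): 0.018, 0.00394444, 0.003705, 0.00860215, 0.000125 ms; sum = 0.0343766 ms.
End-to-end = 0.257 ms.

0.257 ms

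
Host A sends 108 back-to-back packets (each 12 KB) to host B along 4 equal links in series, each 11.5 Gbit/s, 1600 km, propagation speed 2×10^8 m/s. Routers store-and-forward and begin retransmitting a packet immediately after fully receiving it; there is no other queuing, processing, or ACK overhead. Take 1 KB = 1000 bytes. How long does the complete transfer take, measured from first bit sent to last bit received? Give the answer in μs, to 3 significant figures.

32900 μs

Per-hop transmission t_tx = L/R = 96000/11500000000 = 8.34783 μs.
Per-hop propagation t_prop = 1600000/200000000 = 8000 μs.
Pipeline fill: first packet needs 4·t_tx to clear all hops; remaining 107 packets each add one t_tx.
Total = (4+108-1)·t_tx + 4·t_prop = 111·8.34783 + 4·8000 = 32900 μs.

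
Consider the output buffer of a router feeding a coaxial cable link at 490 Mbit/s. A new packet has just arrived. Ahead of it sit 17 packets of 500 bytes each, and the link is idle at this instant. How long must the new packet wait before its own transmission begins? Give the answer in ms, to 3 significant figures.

0.139 ms

Each queued packet: L/R = 4000/490000000 = 0.00816327 ms.
17 queued → 0.138776 ms.
Queuing delay = 0.139 ms.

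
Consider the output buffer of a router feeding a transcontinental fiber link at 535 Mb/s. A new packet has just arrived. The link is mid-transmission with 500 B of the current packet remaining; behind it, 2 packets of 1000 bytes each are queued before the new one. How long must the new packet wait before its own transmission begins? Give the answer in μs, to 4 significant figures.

37.38 μs

Each queued packet: L/R = 8000/535000000 = 14.9533 μs.
2 queued → 29.9065 μs.
Plus remaining 4000 bits of current packet: 7.47664 μs.
Queuing delay = 37.38 μs.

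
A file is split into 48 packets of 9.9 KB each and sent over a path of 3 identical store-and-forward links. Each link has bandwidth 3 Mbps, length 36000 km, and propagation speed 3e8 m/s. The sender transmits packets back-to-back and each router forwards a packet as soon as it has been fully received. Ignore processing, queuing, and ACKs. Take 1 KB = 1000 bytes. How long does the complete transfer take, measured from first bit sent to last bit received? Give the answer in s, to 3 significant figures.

Per-hop transmission t_tx = L/R = 79200/3000000 = 0.0264 s.
Per-hop propagation t_prop = 36000000/300000000 = 0.12 s.
Pipeline fill: first packet needs 3·t_tx to clear all hops; remaining 47 packets each add one t_tx.
Total = (3+48-1)·t_tx + 3·t_prop = 50·0.0264 + 3·0.12 = 1.68 s.

1.68 s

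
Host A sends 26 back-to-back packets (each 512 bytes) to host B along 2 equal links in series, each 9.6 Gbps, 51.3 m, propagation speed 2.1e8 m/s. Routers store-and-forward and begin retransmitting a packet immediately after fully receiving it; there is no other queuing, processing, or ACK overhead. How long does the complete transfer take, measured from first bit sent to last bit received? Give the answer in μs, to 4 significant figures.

12.01 μs

Per-hop transmission t_tx = L/R = 4096/9600000000 = 0.426667 μs.
Per-hop propagation t_prop = 51.3/210000000 = 0.244286 μs.
Pipeline fill: first packet needs 2·t_tx to clear all hops; remaining 25 packets each add one t_tx.
Total = (2+26-1)·t_tx + 2·t_prop = 27·0.426667 + 2·0.244286 = 12.01 μs.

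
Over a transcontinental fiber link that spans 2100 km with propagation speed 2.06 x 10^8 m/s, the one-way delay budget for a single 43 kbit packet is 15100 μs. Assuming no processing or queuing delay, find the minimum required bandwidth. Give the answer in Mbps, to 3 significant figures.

Propagation delay = 2100000 / 206000000 = 10194.2 μs.
Transmission budget = 15100 − 10194.2 = 4905.83 μs.
R ≥ L / t_tx = 43000 bits / 0.00490583 s = 8.77 Mbps.

8.77 Mbps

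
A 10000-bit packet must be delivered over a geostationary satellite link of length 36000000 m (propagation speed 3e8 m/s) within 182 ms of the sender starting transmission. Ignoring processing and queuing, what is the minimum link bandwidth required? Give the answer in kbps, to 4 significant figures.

161.3 kbps

Propagation delay = 36000000 / 300000000 = 120 ms.
Transmission budget = 182 − 120 = 62 ms.
R ≥ L / t_tx = 10000 bits / 0.062 s = 161.3 kbps.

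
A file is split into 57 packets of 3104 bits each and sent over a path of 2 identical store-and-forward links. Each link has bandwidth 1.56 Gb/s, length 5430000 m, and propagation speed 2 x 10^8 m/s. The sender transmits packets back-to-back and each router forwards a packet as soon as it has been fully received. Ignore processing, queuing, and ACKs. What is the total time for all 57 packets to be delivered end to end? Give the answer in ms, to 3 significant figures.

Per-hop transmission t_tx = L/R = 3104/1560000000 = 0.00198974 ms.
Per-hop propagation t_prop = 5430000/200000000 = 27.15 ms.
Pipeline fill: first packet needs 2·t_tx to clear all hops; remaining 56 packets each add one t_tx.
Total = (2+57-1)·t_tx + 2·t_prop = 58·0.00198974 + 2·27.15 = 54.4 ms.

54.4 ms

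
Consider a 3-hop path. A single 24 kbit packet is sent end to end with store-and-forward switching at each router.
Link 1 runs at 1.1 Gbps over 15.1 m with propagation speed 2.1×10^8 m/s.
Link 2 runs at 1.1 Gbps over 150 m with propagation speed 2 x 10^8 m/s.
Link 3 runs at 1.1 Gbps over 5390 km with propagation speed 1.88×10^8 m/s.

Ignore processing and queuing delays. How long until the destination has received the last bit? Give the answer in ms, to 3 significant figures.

L = 24000 bits.
Transmission delay per hop = L/R = 24000/1100000000 = 0.0218182 ms; 3 hops → 0.0654545 ms.
Propagation delays (d/s per hop): 7.19048e-05, 0.00075, 28.6702 ms; sum = 28.671 ms.
End-to-end = 28.7 ms.

28.7 ms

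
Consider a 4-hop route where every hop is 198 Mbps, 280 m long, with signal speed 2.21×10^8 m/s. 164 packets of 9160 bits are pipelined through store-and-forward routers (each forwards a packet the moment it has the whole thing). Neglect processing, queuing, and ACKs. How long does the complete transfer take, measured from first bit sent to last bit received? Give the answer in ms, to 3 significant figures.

Per-hop transmission t_tx = L/R = 9160/198000000 = 0.0462626 ms.
Per-hop propagation t_prop = 280/221000000 = 0.00126697 ms.
Pipeline fill: first packet needs 4·t_tx to clear all hops; remaining 163 packets each add one t_tx.
Total = (4+164-1)·t_tx + 4·t_prop = 167·0.0462626 + 4·0.00126697 = 7.73 ms.

7.73 ms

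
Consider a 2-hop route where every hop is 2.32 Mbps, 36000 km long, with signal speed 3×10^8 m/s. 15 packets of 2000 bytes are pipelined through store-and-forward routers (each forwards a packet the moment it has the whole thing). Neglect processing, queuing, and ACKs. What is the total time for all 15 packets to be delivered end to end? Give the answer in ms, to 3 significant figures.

Per-hop transmission t_tx = L/R = 16000/2320000 = 6.89655 ms.
Per-hop propagation t_prop = 36000000/300000000 = 120 ms.
Pipeline fill: first packet needs 2·t_tx to clear all hops; remaining 14 packets each add one t_tx.
Total = (2+15-1)·t_tx + 2·t_prop = 16·6.89655 + 2·120 = 350 ms.

350 ms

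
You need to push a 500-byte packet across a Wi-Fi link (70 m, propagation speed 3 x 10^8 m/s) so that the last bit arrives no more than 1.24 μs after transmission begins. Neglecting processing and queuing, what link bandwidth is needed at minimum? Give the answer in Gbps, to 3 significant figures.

3.97 Gbps

L = 4000 bits.
Propagation delay = 70 / 300000000 = 0.233333 μs.
Transmission budget = 1.24 − 0.233333 = 1.00667 μs.
R ≥ L / t_tx = 4000 bits / 1.00667e-06 s = 3.97 Gbps.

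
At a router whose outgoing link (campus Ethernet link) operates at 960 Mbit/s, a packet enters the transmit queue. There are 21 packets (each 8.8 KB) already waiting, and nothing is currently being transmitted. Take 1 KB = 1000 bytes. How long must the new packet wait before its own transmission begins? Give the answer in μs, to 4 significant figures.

Each queued packet: L/R = 70400/960000000 = 73.3333 μs.
21 queued → 1540 μs.
Queuing delay = 1540 μs.

1540 μs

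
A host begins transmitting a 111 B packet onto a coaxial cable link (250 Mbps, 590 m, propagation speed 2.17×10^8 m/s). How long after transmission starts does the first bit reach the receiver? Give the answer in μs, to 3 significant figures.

2.72 μs

First bit experiences only propagation delay: d/s = 590/217000000 = 2.72 μs.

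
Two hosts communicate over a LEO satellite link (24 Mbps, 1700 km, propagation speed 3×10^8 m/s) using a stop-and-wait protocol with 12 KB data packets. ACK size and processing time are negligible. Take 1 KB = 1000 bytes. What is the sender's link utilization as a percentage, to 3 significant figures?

26.1 %

t_tx = L/R = 96000/24000000 = 0.004 s.
t_prop = 1700000/300000000 = 0.00566667 s; RTT = 0.0113333 s.
Cycle = t_tx + RTT = 0.0153333 s.
Utilization = t_tx / cycle = 0.004/0.0153333 = 26.1 %.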